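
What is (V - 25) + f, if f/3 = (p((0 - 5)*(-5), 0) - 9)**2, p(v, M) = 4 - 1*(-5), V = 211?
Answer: 186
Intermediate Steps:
p(v, M) = 9 (p(v, M) = 4 + 5 = 9)
f = 0 (f = 3*(9 - 9)**2 = 3*0**2 = 3*0 = 0)
(V - 25) + f = (211 - 25) + 0 = 186 + 0 = 186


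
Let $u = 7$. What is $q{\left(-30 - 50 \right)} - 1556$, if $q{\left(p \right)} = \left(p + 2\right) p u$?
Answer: $42124$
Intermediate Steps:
$q{\left(p \right)} = 7 p \left(2 + p\right)$ ($q{\left(p \right)} = \left(p + 2\right) p 7 = \left(2 + p\right) p 7 = p \left(2 + p\right) 7 = 7 p \left(2 + p\right)$)
$q{\left(-30 - 50 \right)} - 1556 = 7 \left(-30 - 50\right) \left(2 - 80\right) - 1556 = 7 \left(-80\right) \left(2 - 80\right) - 1556 = 7 \left(-80\right) \left(-78\right) - 1556 = 43680 - 1556 = 42124$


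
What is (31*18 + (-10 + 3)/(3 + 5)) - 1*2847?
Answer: -18319/8 ≈ -2289.9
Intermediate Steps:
(31*18 + (-10 + 3)/(3 + 5)) - 1*2847 = (558 - 7/8) - 2847 = 4457/8 - 2847 = -18319/8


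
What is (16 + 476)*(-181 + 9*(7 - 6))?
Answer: -84624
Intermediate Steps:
(16 + 476)*(-181 + 9*(7 - 6)) = 492*(-181 + 9*1) = 492*(-181 + 9) = 492*(-172) = -84624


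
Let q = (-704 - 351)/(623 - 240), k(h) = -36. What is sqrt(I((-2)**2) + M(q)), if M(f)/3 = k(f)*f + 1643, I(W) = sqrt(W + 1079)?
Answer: sqrt(766669101 + 2787091*sqrt(3))/383 ≈ 72.522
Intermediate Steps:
I(W) = sqrt(1079 + W)
q = -1055/383 ≈ -2.7546
M(f) = 4929 - 108*f (M(f) = 3*(-36*f + 1643) = 3*(1643 - 36*f) = 4929 - 108*f)
sqrt(I((-2)**2) + M(q)) = sqrt(sqrt(1079 + (-2)**2) + (4929 - 108*(-1055/383))) = sqrt(sqrt(1079 + 4) + (4929 + 113940/383)) = sqrt(sqrt(1083) + 2001747/383) = sqrt(19*sqrt(3) + 2001747/383) = sqrt(2001747/383 + 19*sqrt(3))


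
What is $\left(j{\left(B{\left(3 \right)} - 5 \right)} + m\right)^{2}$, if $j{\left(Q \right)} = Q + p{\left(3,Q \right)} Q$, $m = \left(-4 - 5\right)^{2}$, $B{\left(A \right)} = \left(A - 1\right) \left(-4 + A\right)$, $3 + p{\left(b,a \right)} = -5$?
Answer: $16900$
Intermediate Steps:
$p{\left(b,a \right)} = -8$ ($p{\left(b,a \right)} = -3 - 5 = -8$)
$B{\left(A \right)} = \left(-1 + A\right) \left(-4 + A\right)$
$m = 81$ ($m = \left(-9\right)^{2} = 81$)
$j{\left(Q \right)} = - 7 Q$ ($j{\left(Q \right)} = Q - 8 Q = - 7 Q$)
$\left(j{\left(B{\left(3 \right)} - 5 \right)} + m\right)^{2} = \left(- 7 \left(\left(4 + 3^{2} - 15\right) - 5\right) + 81\right)^{2} = \left(- 7 \left(\left(4 + 9 - 15\right) - 5\right) + 81\right)^{2} = \left(- 7 \left(-2 - 5\right) + 81\right)^{2} = \left(\left(-7\right) \left(-7\right) + 81\right)^{2} = \left(49 + 81\right)^{2} = 130^{2} = 16900$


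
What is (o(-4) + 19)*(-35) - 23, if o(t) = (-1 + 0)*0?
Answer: -688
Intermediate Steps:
o(t) = 0 (o(t) = -1*0 = 0)
(o(-4) + 19)*(-35) - 23 = (0 + 19)*(-35) - 23 = 19*(-35) - 23 = -665 - 23 = -688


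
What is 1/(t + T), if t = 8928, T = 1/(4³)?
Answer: 64/571393 ≈ 0.00011201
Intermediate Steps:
T = 1/64 ≈ 0.015625
1/(t + T) = 1/(8928 + 1/64) = 1/(571393/64) = 64/571393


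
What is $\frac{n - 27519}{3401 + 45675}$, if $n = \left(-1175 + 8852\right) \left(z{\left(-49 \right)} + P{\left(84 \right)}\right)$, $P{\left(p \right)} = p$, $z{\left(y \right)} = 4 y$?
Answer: $- \frac{887343}{49076} \approx -18.081$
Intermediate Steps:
$n = -859824$ ($n = \left(-1175 + 8852\right) \left(4 \left(-49\right) + 84\right) = 7677 \left(-196 + 84\right) = 7677 \left(-112\right) = -859824$)
$\frac{n - 27519}{3401 + 45675} = \frac{-859824 - 27519}{3401 + 45675} = - \frac{887343}{49076}$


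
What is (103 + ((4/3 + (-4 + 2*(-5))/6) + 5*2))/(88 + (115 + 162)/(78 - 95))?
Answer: 1904/1219 ≈ 1.5619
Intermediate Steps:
(103 + ((4/3 + (-4 + 2*(-5))/6) + 5*2))/(88 + (115 + 162)/(78 - 95)) = (103 + ((4*(⅓) + (-4 - 10)*(⅙)) + 10))/(88 + 277/(-17)) = (103 + ((4/3 - 14*⅙) + 10))/(88 + 277*(-1/17)) = (103 + ((4/3 - 7/3) + 10))/(88 - 277/17) = (103 + (-1 + 10))/(1219/17) = (103 + 9)*(17/1219) = 112*(17/1219) = 1904/1219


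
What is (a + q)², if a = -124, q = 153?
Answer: 841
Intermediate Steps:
(a + q)² = (-124 + 153)² = 29² = 841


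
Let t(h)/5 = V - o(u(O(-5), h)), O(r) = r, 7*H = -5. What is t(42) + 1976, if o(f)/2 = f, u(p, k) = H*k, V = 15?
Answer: 2351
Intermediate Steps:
H = -5/7 (H = (1/7)*(-5) = -5/7 ≈ -0.71429)
u(p, k) = -5*k/7
o(f) = 2*f
t(h) = 75 + 50*h/7 (t(h) = 5*(15 - 2*(-5*h/7)) = 5*(15 - (-10)*h/7) = 5*(15 + 10*h/7) = 75 + 50*h/7)
t(42) + 1976 = (75 + (50/7)*42) + 1976 = (75 + 300) + 1976 = 375 + 1976 = 2351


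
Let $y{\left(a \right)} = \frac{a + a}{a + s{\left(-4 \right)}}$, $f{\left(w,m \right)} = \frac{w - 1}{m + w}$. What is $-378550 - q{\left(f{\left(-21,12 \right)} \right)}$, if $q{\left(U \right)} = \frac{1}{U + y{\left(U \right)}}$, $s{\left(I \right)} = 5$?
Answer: $- \frac{707889103}{1870} \approx -3.7855 \cdot 10^{5}$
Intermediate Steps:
$f{\left(w,m \right)} = \frac{-1 + w}{m + w}$
$y{\left(a \right)} = \frac{2 a}{5 + a}$ ($y{\left(a \right)} = \frac{a + a}{a + 5} = \frac{2 a}{5 + a}$)
$q{\left(U \right)} = \frac{1}{U + \frac{2 U}{5 + U}}$
$-378550 - q{\left(f{\left(-21,12 \right)} \right)} = -378550 - \frac{5 + \frac{-1 - 21}{12 - 21}}{\frac{-1 - 21}{12 - 21} \left(7 + \frac{-1 - 21}{12 - 21}\right)} = -378550 - \frac{5 + \frac{1}{-9} \left(-22\right)}{\frac{1}{-9} \left(-22\right) \left(7 + \frac{1}{-9} \left(-22\right)\right)} = -378550 - \frac{5 - - \frac{22}{9}}{\left(- \frac{1}{9}\right) \left(-22\right) \left(7 - - \frac{22}{9}\right)} = -378550 - \frac{5 + \frac{22}{9}}{\frac{22}{9} \left(7 + \frac{22}{9}\right)} = -378550 - \frac{9}{22} \frac{1}{\frac{85}{9}} \cdot \frac{67}{9} = -378550 - \frac{9}{22} \cdot \frac{9}{85} \cdot \frac{67}{9} = -378550 - \frac{603}{1870} = - \frac{707889103}{1870}$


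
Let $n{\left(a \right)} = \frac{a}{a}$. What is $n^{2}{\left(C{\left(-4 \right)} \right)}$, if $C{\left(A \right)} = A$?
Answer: $1$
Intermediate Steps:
$n{\left(a \right)} = 1$
$n^{2}{\left(C{\left(-4 \right)} \right)} = 1^{2} = 1$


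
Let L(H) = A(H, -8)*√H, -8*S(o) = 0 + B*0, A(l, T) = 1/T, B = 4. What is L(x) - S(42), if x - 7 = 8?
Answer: -√15/8 ≈ -0.48412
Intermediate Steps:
x = 15 (x = 7 + 8 = 15)
S(o) = 0 (S(o) = -(0 + 4*0)/8 = -(0 + 0)/8 = -⅛*0 = 0)
L(H) = -√H/8 (L(H) = √H/(-8) = -√H/8)
L(x) - S(42) = -√15/8 - 1*0 = -√15/8 + 0 = -√15/8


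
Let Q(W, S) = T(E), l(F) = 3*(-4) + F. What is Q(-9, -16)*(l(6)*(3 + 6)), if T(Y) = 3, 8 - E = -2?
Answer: -162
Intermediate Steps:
E = 10 (E = 8 - 1*(-2) = 8 + 2 = 10)
l(F) = -12 + F
Q(W, S) = 3
Q(-9, -16)*(l(6)*(3 + 6)) = 3*((-12 + 6)*(3 + 6)) = 3*(-6*9) = 3*(-54) = -162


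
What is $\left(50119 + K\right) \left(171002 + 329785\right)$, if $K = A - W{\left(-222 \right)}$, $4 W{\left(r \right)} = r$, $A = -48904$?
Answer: $\frac{1272499767}{2} \approx 6.3625 \cdot 10^{8}$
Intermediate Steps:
$W{\left(r \right)} = \frac{r}{4}$
$K = - \frac{97697}{2}$ ($K = -48904 - \frac{1}{4} \left(-222\right) = -48904 - - \frac{111}{2} = -48904 + \frac{111}{2} = - \frac{97697}{2} \approx -48849.0$)
$\left(50119 + K\right) \left(171002 + 329785\right) = \left(50119 - \frac{97697}{2}\right) \left(171002 + 329785\right) = \frac{2541}{2} \cdot 500787 = \frac{1272499767}{2}$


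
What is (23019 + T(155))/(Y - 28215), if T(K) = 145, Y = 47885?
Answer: 11582/9835 ≈ 1.1776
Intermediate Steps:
(23019 + T(155))/(Y - 28215) = (23019 + 145)/(47885 - 28215) = 23164/19670 = 23164*(1/19670) = 11582/9835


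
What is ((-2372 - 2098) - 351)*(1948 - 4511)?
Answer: 12356223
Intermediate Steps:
((-2372 - 2098) - 351)*(1948 - 4511) = (-4470 - 351)*(-2563) = -4821*(-2563) = 12356223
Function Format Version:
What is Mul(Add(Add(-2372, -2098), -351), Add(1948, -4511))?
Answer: 12356223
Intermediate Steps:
Mul(Add(Add(-2372, -2098), -351), Add(1948, -4511)) = Mul(Add(-4470, -351), -2563) = Mul(-4821, -2563) = 12356223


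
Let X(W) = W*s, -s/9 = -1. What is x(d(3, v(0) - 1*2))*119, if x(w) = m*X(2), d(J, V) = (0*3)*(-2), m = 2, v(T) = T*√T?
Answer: 4284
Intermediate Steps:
s = 9 (s = -9*(-1) = 9)
v(T) = T^(3/2)
X(W) = 9*W (X(W) = W*9 = 9*W)
d(J, V) = 0 (d(J, V) = 0*(-2) = 0)
x(w) = 36 (x(w) = 2*(9*2) = 2*18 = 36)
x(d(3, v(0) - 1*2))*119 = 36*119 = 4284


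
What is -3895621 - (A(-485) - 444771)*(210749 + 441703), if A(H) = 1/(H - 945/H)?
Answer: 3399260290072855/11714 ≈ 2.9019e+11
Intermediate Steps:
-3895621 - (A(-485) - 444771)*(210749 + 441703) = -3895621 - (-485/(-945 + (-485)²) - 444771)*(210749 + 441703) = -3895621 - (-485/(-945 + 235225) - 444771)*652452 = -3895621 - (-485/234280 - 444771)*652452 = -3895621 - (-485*1/234280 - 444771)*652452 = -3895621 - (-97/46856 - 444771)*652452 = -3895621 - (-20840190073)*652452/46856 = -3895621 - 1*(-3399305923377249/11714) = -3895621 + 3399305923377249/11714 = 3399260290072855/11714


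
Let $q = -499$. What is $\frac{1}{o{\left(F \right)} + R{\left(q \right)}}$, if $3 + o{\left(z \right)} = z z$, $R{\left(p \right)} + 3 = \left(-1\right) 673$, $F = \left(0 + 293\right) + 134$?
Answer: $\frac{1}{181650} \approx 5.5051 \cdot 10^{-6}$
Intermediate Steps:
$F = 427$ ($F = 293 + 134 = 427$)
$R{\left(p \right)} = -676$ ($R{\left(p \right)} = -3 - 673 = -676$)
$o{\left(z \right)} = -3 + z^{2}$ ($o{\left(z \right)} = -3 + z z = -3 + z^{2}$)
$\frac{1}{o{\left(F \right)} + R{\left(q \right)}} = \frac{1}{\left(-3 + 427^{2}\right) - 676} = \frac{1}{\left(-3 + 182329\right) - 676} = \frac{1}{182326 - 676} = \frac{1}{181650}$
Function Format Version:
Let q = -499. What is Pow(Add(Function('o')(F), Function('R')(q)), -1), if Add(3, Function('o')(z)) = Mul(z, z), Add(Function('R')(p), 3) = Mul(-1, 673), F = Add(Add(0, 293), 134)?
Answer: Rational(1, 181650) ≈ 5.5051e-6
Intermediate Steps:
F = 427 (F = Add(293, 134) = 427)
Function('R')(p) = -676 (Function('R')(p) = Add(-3, Mul(-1, 673)) = Add(-3, -673) = -676)
Function('o')(z) = Add(-3, Pow(z, 2)) (Function('o')(z) = Add(-3, Mul(z, z)) = Add(-3, Pow(z, 2)))
Pow(Add(Function('o')(F), Function('R')(q)), -1) = Pow(Add(Add(-3, Pow(427, 2)), -676), -1) = Pow(Add(Add(-3, 182329), -676), -1) = Pow(Add(182326, -676), -1) = Pow(181650, -1) = Rational(1, 181650)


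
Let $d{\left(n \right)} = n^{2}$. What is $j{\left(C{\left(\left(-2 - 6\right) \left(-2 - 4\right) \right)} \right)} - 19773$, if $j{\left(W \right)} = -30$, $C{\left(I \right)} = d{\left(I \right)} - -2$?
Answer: $-19803$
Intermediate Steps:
$C{\left(I \right)} = 2 + I^{2}$ ($C{\left(I \right)} = I^{2} - -2 = I^{2} + 2 = 2 + I^{2}$)
$j{\left(C{\left(\left(-2 - 6\right) \left(-2 - 4\right) \right)} \right)} - 19773 = -30 - 19773 = -19803$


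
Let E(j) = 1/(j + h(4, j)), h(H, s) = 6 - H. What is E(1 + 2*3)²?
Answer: 1/81 ≈ 0.012346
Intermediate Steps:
E(j) = 1/(2 + j) (E(j) = 1/(j + (6 - 1*4)) = 1/(j + (6 - 4)) = 1/(j + 2) = 1/(2 + j))
E(1 + 2*3)² = (1/(2 + (1 + 2*3)))² = (1/(2 + (1 + 6)))² = (1/(2 + 7))² = (1/9)² = (⅑)² = 1/81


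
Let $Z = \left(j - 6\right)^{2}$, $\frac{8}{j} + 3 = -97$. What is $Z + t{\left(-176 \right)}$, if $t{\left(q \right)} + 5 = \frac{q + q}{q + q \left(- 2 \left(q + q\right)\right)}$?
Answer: $\frac{2817289}{88125} \approx 31.969$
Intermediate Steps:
$j = - \frac{2}{25}$ ($j = \frac{8}{-3 - 97} = \frac{8}{-100} = 8 \left(- \frac{1}{100}\right) = - \frac{2}{25} \approx -0.08$)
$Z = \frac{23104}{625}$ ($Z = \left(- \frac{2}{25} - 6\right)^{2} = \left(- \frac{152}{25}\right)^{2} = \frac{23104}{625} \approx 36.966$)
$t{\left(q \right)} = -5 + \frac{2 q}{q - 4 q^{2}}$ ($t{\left(q \right)} = -5 + \frac{q + q}{q + q \left(- 2 \left(q + q\right)\right)} = -5 + \frac{2 q}{q + q \left(- 2 \cdot 2 q\right)} = -5 + \frac{2 q}{q + q \left(- 4 q\right)} = -5 + \frac{2 q}{q - 4 q^{2}}$)
$Z + t{\left(-176 \right)} = \frac{23104}{625} + \frac{3 - -3520}{-1 + 4 \left(-176\right)} = \frac{23104}{625} + \frac{3 + 3520}{-1 - 704} = \frac{23104}{625} + \frac{1}{-705} \cdot 3523 = \frac{23104}{625} - \frac{3523}{705} = \frac{2817289}{88125}$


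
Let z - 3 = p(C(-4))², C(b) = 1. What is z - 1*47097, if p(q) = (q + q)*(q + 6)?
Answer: -46898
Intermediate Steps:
p(q) = 2*q*(6 + q) (p(q) = (2*q)*(6 + q) = 2*q*(6 + q))
z = 199 (z = 3 + (2*1*(6 + 1))² = 3 + (2*1*7)² = 3 + 14² = 3 + 196 = 199)
z - 1*47097 = 199 - 1*47097 = 199 - 47097 = -46898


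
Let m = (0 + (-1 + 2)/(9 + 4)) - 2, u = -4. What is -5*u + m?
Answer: 235/13 ≈ 18.077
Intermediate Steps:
m = -25/13 (m = (0 + 1/13) - 2 = 1/13 - 2 = -25/13 ≈ -1.9231)
-5*u + m = -5*(-4) - 25/13 = 20 - 25/13 = 235/13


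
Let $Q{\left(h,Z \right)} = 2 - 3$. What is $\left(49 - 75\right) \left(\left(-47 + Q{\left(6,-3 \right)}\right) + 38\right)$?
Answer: $260$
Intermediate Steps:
$Q{\left(h,Z \right)} = -1$
$\left(49 - 75\right) \left(\left(-47 + Q{\left(6,-3 \right)}\right) + 38\right) = \left(49 - 75\right) \left(\left(-47 - 1\right) + 38\right) = - 26 \left(-48 + 38\right) = \left(-26\right) \left(-10\right) = 260$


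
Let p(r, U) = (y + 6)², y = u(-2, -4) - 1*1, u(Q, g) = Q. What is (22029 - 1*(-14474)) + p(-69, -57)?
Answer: 36512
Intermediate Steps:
y = -3 (y = -2 - 1*1 = -2 - 1 = -3)
p(r, U) = 9 (p(r, U) = (-3 + 6)² = 3² = 9)
(22029 - 1*(-14474)) + p(-69, -57) = (22029 - 1*(-14474)) + 9 = (22029 + 14474) + 9 = 36503 + 9 = 36512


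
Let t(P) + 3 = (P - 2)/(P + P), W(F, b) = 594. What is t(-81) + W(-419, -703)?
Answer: 95825/162 ≈ 591.51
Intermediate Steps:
t(P) = -3 + (-2 + P)/(2*P) (t(P) = -3 + (P - 2)/(P + P) = -3 + (-2 + P)/((2*P)) = -3 + (-2 + P)*(1/(2*P)) = -3 + (-2 + P)/(2*P))
t(-81) + W(-419, -703) = (-5/2 - 1/(-81)) + 594 = (-5/2 - 1*(-1/81)) + 594 = (-5/2 + 1/81) + 594 = -403/162 + 594 = 95825/162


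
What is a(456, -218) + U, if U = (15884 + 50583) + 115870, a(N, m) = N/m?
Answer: 19874505/109 ≈ 1.8234e+5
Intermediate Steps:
U = 182337 (U = 66467 + 115870 = 182337)
a(456, -218) + U = 456/(-218) + 182337 = 456*(-1/218) + 182337 = -228/109 + 182337 = 19874505/109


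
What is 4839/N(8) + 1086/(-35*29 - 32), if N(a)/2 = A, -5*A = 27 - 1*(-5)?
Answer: -8467223/22336 ≈ -379.08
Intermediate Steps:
A = -32/5 (A = -(27 - 1*(-5))/5 = -(27 + 5)/5 = -⅕*32 = -32/5 ≈ -6.4000)
N(a) = -64/5 (N(a) = 2*(-32/5) = -64/5)
4839/N(8) + 1086/(-35*29 - 32) = 4839/(-64/5) + 1086/(-35*29 - 32) = 4839*(-5/64) + 1086/(-1015 - 32) = -24195/64 + 1086/(-1047) = -24195/64 + 1086*(-1/1047) = -24195/64 - 362/349 = -8467223/22336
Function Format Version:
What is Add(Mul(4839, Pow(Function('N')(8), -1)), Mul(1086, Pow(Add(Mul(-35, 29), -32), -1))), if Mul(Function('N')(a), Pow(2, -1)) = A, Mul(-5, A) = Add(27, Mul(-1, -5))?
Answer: Rational(-8467223, 22336) ≈ -379.08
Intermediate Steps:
A = Rational(-32, 5) (A = Mul(Rational(-1, 5), Add(27, Mul(-1, -5))) = Mul(Rational(-1, 5), Add(27, 5)) = Mul(Rational(-1, 5), 32) = Rational(-32, 5) ≈ -6.4000)
Function('N')(a) = Rational(-64, 5) (Function('N')(a) = Mul(2, Rational(-32, 5)) = Rational(-64, 5))
Add(Mul(4839, Pow(Function('N')(8), -1)), Mul(1086, Pow(Add(Mul(-35, 29), -32), -1))) = Add(Mul(4839, Pow(Rational(-64, 5), -1)), Mul(1086, Pow(Add(Mul(-35, 29), -32), -1))) = Add(Mul(4839, Rational(-5, 64)), Mul(1086, Pow(Add(-1015, -32), -1))) = Add(Rational(-24195, 64), Mul(1086, Pow(-1047, -1))) = Add(Rational(-24195, 64), Mul(1086, Rational(-1, 1047))) = Add(Rational(-24195, 64), Rational(-362, 349)) = Rational(-8467223, 22336)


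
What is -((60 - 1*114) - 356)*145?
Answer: 59450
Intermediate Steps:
-((60 - 1*114) - 356)*145 = -((60 - 114) - 356)*145 = -(-54 - 356)*145 = -(-410)*145 = -1*(-59450) = 59450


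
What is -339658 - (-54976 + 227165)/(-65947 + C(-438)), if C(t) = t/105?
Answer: -784023477863/2308291 ≈ -3.3966e+5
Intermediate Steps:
C(t) = t/105 (C(t) = t*(1/105) = t/105)
-339658 - (-54976 + 227165)/(-65947 + C(-438)) = -339658 - (-54976 + 227165)/(-65947 + (1/105)*(-438)) = -339658 - 172189/(-65947 - 146/35) = -339658 - 172189/(-2308291/35) = -339658 - 172189*(-35)/2308291 = -339658 - 1*(-6026615/2308291) = -339658 + 6026615/2308291 = -784023477863/2308291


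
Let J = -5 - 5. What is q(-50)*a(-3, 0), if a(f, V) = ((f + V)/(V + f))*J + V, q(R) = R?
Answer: 500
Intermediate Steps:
J = -10
a(f, V) = -10 + V (a(f, V) = ((f + V)/(V + f))*(-10) + V = ((V + f)/(V + f))*(-10) + V = 1*(-10) + V = -10 + V)
q(-50)*a(-3, 0) = -50*(-10 + 0) = -50*(-10) = 500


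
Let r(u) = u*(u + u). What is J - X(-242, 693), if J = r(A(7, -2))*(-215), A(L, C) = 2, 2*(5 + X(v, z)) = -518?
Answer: -1456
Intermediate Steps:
X(v, z) = -264 (X(v, z) = -5 + (½)*(-518) = -5 - 259 = -264)
r(u) = 2*u² (r(u) = u*(2*u) = 2*u²)
J = -1720 (J = (2*2²)*(-215) = (2*4)*(-215) = 8*(-215) = -1720)
J - X(-242, 693) = -1720 - 1*(-264) = -1720 + 264 = -1456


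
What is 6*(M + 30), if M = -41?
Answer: -66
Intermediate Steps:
6*(M + 30) = 6*(-41 + 30) = 6*(-11) = -66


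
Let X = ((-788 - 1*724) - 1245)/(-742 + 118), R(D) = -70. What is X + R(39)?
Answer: -13641/208 ≈ -65.582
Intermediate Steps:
X = 919/208 (X = ((-788 - 724) - 1245)/(-624) = (-1512 - 1245)*(-1/624) = -2757*(-1/624) = 919/208 ≈ 4.4183)
X + R(39) = 919/208 - 70 = -13641/208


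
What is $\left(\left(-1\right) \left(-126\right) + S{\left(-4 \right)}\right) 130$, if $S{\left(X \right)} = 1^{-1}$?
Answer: $16510$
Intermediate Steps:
$S{\left(X \right)} = 1$
$\left(\left(-1\right) \left(-126\right) + S{\left(-4 \right)}\right) 130 = \left(\left(-1\right) \left(-126\right) + 1\right) 130 = \left(126 + 1\right) 130 = 127 \cdot 130 = 16510$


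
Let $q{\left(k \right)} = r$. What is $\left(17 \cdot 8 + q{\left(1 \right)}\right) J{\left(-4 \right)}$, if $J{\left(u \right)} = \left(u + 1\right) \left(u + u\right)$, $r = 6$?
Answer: $3408$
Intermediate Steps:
$q{\left(k \right)} = 6$
$J{\left(u \right)} = 2 u \left(1 + u\right)$ ($J{\left(u \right)} = \left(1 + u\right) 2 u = 2 u \left(1 + u\right)$)
$\left(17 \cdot 8 + q{\left(1 \right)}\right) J{\left(-4 \right)} = \left(17 \cdot 8 + 6\right) 2 \left(-4\right) \left(1 - 4\right) = \left(136 + 6\right) 2 \left(-4\right) \left(-3\right) = 142 \cdot 24 = 3408$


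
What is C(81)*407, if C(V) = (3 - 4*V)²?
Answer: 41937687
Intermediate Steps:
C(81)*407 = (-3 + 4*81)²*407 = (-3 + 324)²*407 = 321²*407 = 103041*407 = 41937687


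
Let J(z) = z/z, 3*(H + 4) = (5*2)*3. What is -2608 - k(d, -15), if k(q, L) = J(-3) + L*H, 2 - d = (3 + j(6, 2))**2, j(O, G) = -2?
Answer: -2519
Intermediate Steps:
H = 6 (H = -4 + ((5*2)*3)/3 = -4 + (10*3)/3 = -4 + (1/3)*30 = -4 + 10 = 6)
J(z) = 1
d = 1 (d = 2 - (3 - 2)**2 = 2 - 1*1**2 = 2 - 1*1 = 2 - 1 = 1)
k(q, L) = 1 + 6*L (k(q, L) = 1 + L*6 = 1 + 6*L)
-2608 - k(d, -15) = -2608 - (1 + 6*(-15)) = -2608 - (1 - 90) = -2608 - 1*(-89) = -2608 + 89 = -2519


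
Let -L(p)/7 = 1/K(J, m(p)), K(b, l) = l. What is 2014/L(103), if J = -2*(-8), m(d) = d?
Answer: -207442/7 ≈ -29635.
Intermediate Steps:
J = 16
L(p) = -7/p
2014/L(103) = 2014/((-7/103)) = 2014/((-7*1/103)) = 2014/(-7/103) = 2014*(-103/7) = -207442/7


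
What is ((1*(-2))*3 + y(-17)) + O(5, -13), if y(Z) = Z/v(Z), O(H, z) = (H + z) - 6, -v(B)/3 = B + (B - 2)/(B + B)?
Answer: -34118/1677 ≈ -20.345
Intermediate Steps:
v(B) = -3*B - 3*(-2 + B)/(2*B) (v(B) = -3*(B + (B - 2)/(B + B)) = -3*(B + (-2 + B)/((2*B))) = -3*(B + (-2 + B)*(1/(2*B))) = -3*(B + (-2 + B)/(2*B)) = -3*B - 3*(-2 + B)/(2*B))
O(H, z) = -6 + H + z
y(Z) = Z/(-3/2 - 3*Z + 3/Z)
((1*(-2))*3 + y(-17)) + O(5, -13) = ((1*(-2))*3 - 2*(-17)²/(-6 + 3*(-17)*(1 + 2*(-17)))) + (-6 + 5 - 13) = (-2*3 - 2*289/(-6 + 3*(-17)*(1 - 34))) - 14 = (-6 - 2*289/(-6 + 3*(-17)*(-33))) - 14 = (-6 - 2*289/(-6 + 1683)) - 14 = (-6 - 2*289/1677) - 14 = (-6 - 2*289*1/1677) - 14 = (-6 - 578/1677) - 14 = -10640/1677 - 14 = -34118/1677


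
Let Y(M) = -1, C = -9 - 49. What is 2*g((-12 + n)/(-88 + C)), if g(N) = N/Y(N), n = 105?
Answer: 93/73 ≈ 1.2740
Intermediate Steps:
C = -58
g(N) = -N (g(N) = N/(-1) = N*(-1) = -N)
2*g((-12 + n)/(-88 + C)) = 2*(-(-12 + 105)/(-88 - 58)) = 2*(-93/(-146)) = 2*(-93*(-1)/146) = 2*(-1*(-93/146)) = 2*(93/146) = 93/73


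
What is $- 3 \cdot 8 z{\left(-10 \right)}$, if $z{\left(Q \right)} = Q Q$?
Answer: $-2400$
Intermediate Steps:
$z{\left(Q \right)} = Q^{2}$
$- 3 \cdot 8 z{\left(-10 \right)} = - 3 \cdot 8 \left(-10\right)^{2} = - 3 \cdot 8 \cdot 100 = \left(-3\right) 800 = -2400$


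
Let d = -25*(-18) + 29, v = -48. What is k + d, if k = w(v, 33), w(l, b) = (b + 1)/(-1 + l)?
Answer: 23437/49 ≈ 478.31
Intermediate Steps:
w(l, b) = (1 + b)/(-1 + l)
k = -34/49 (k = (1 + 33)/(-1 - 48) = 34/(-49) = -1/49*34 = -34/49 ≈ -0.69388)
d = 479 (d = 450 + 29 = 479)
k + d = -34/49 + 479 = 23437/49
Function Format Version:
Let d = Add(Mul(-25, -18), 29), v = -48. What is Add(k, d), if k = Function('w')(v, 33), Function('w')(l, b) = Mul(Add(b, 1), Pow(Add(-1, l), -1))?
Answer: Rational(23437, 49) ≈ 478.31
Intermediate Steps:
Function('w')(l, b) = Mul(Pow(Add(-1, l), -1), Add(1, b)) (Function('w')(l, b) = Mul(Add(1, b), Pow(Add(-1, l), -1)) = Mul(Pow(Add(-1, l), -1), Add(1, b)))
k = Rational(-34, 49) (k = Mul(Pow(Add(-1, -48), -1), Add(1, 33)) = Mul(Pow(-49, -1), 34) = Mul(Rational(-1, 49), 34) = Rational(-34, 49) ≈ -0.69388)
d = 479 (d = Add(450, 29) = 479)
Add(k, d) = Add(Rational(-34, 49), 479) = Rational(23437, 49)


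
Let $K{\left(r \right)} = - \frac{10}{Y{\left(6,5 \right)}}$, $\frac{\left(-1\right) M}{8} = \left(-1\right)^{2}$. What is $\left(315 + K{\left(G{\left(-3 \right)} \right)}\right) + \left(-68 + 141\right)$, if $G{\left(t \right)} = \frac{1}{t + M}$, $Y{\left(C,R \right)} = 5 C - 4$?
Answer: $\frac{5039}{13} \approx 387.62$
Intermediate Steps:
$M = -8$ ($M = - 8 \left(-1\right)^{2} = \left(-8\right) 1 = -8$)
$Y{\left(C,R \right)} = -4 + 5 C$
$G{\left(t \right)} = \frac{1}{-8 + t}$ ($G{\left(t \right)} = \frac{1}{t - 8} = \frac{1}{-8 + t}$)
$K{\left(r \right)} = - \frac{5}{13}$ ($K{\left(r \right)} = - \frac{10}{-4 + 5 \cdot 6} = - \frac{10}{-4 + 30} = - \frac{10}{26} = \left(-10\right) \frac{1}{26} = - \frac{5}{13}$)
$\left(315 + K{\left(G{\left(-3 \right)} \right)}\right) + \left(-68 + 141\right) = \left(315 - \frac{5}{13}\right) + \left(-68 + 141\right) = \frac{4090}{13} + 73 = \frac{5039}{13}$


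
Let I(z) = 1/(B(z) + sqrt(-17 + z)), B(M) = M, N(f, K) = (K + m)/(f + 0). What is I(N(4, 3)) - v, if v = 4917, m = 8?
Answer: (-9834*sqrt(57) + 54083*I)/(-11*I + 2*sqrt(57)) ≈ -4916.9 - 0.17306*I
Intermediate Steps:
N(f, K) = (8 + K)/f (N(f, K) = (K + 8)/(f + 0) = (8 + K)/f)
I(z) = 1/(z + sqrt(-17 + z))
I(N(4, 3)) - v = 1/((8 + 3)/4 + sqrt(-17 + (8 + 3)/4)) - 1*4917 = 1/((1/4)*11 + sqrt(-17 + (1/4)*11)) - 4917 = 1/(11/4 + sqrt(-17 + 11/4)) - 4917 = 1/(11/4 + sqrt(-57/4)) - 4917 = 1/(11/4 + I*sqrt(57)/2) - 4917 = -4917 + 1/(11/4 + I*sqrt(57)/2)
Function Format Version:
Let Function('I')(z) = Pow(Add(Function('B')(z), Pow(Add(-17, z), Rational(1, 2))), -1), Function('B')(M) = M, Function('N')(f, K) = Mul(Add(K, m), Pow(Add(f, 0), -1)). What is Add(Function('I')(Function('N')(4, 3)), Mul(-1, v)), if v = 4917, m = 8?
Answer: Mul(Pow(Add(Mul(-11, I), Mul(2, Pow(57, Rational(1, 2)))), -1), Add(Mul(-9834, Pow(57, Rational(1, 2))), Mul(54083, I))) ≈ Add(-4916.9, Mul(-0.17306, I))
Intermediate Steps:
Function('N')(f, K) = Mul(Pow(f, -1), Add(8, K)) (Function('N')(f, K) = Mul(Add(K, 8), Pow(Add(f, 0), -1)) = Mul(Add(8, K), Pow(f, -1)) = Mul(Pow(f, -1), Add(8, K)))
Function('I')(z) = Pow(Add(z, Pow(Add(-17, z), Rational(1, 2))), -1)
Add(Function('I')(Function('N')(4, 3)), Mul(-1, v)) = Add(Pow(Add(Mul(Pow(4, -1), Add(8, 3)), Pow(Add(-17, Mul(Pow(4, -1), Add(8, 3))), Rational(1, 2))), -1), Mul(-1, 4917)) = Add(Pow(Add(Mul(Rational(1, 4), 11), Pow(Add(-17, Mul(Rational(1, 4), 11)), Rational(1, 2))), -1), -4917) = Add(Pow(Add(Rational(11, 4), Pow(Add(-17, Rational(11, 4)), Rational(1, 2))), -1), -4917) = Add(Pow(Add(Rational(11, 4), Pow(Rational(-57, 4), Rational(1, 2))), -1), -4917) = Add(Pow(Add(Rational(11, 4), Mul(Rational(1, 2), I, Pow(57, Rational(1, 2)))), -1), -4917) = Add(-4917, Pow(Add(Rational(11, 4), Mul(Rational(1, 2), I, Pow(57, Rational(1, 2)))), -1))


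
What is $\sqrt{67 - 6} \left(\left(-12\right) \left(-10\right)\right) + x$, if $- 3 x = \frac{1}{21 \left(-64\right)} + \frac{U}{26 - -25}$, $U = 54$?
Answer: $- \frac{24175}{68544} + 120 \sqrt{61} \approx 936.88$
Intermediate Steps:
$x = - \frac{24175}{68544}$ ($x = - \frac{\frac{1}{21 \left(-64\right)} + \frac{54}{26 - -25}}{3} = - \frac{\frac{1}{21} \left(- \frac{1}{64}\right) + \frac{54}{26 + 25}}{3} = - \frac{- \frac{1}{1344} + \frac{54}{51}}{3} = - \frac{- \frac{1}{1344} + 54 \cdot \frac{1}{51}}{3} = - \frac{- \frac{1}{1344} + \frac{18}{17}}{3} = \left(- \frac{1}{3}\right) \frac{24175}{22848} = - \frac{24175}{68544} \approx -0.35269$)
$\sqrt{67 - 6} \left(\left(-12\right) \left(-10\right)\right) + x = \sqrt{67 - 6} \left(\left(-12\right) \left(-10\right)\right) - \frac{24175}{68544} = \sqrt{61} \cdot 120 - \frac{24175}{68544} = 120 \sqrt{61} - \frac{24175}{68544} = - \frac{24175}{68544} + 120 \sqrt{61}$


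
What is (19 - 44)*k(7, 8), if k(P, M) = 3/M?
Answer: -75/8 ≈ -9.3750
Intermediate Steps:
(19 - 44)*k(7, 8) = (19 - 44)*(3/8) = -75/8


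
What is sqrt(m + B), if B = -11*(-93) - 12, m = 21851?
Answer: sqrt(22862) ≈ 151.20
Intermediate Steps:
B = 1011 (B = 1023 - 12 = 1011)
sqrt(m + B) = sqrt(21851 + 1011) = sqrt(22862)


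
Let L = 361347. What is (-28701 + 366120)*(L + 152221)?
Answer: 173287600992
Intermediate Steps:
(-28701 + 366120)*(L + 152221) = (-28701 + 366120)*(361347 + 152221) = 337419*513568 = 173287600992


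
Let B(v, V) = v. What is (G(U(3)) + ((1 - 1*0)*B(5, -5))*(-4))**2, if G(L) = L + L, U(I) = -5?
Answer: 900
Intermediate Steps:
G(L) = 2*L
(G(U(3)) + ((1 - 1*0)*B(5, -5))*(-4))**2 = (2*(-5) + ((1 - 1*0)*5)*(-4))**2 = (-10 + ((1 + 0)*5)*(-4))**2 = (-10 + (1*5)*(-4))**2 = (-10 + 5*(-4))**2 = (-10 - 20)**2 = (-30)**2 = 900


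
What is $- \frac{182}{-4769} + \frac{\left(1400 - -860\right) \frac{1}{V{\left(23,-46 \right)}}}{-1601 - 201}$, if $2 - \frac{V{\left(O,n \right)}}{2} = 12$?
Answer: $\frac{866861}{8593738} \approx 0.10087$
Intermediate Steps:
$V{\left(O,n \right)} = -20$ ($V{\left(O,n \right)} = 4 - 24 = -20$)
$- \frac{182}{-4769} + \frac{\left(1400 - -860\right) \frac{1}{V{\left(23,-46 \right)}}}{-1601 - 201} = - \frac{182}{-4769} + \frac{\left(1400 - -860\right) \frac{1}{-20}}{-1601 - 201} = \left(-182\right) \left(- \frac{1}{4769}\right) + \frac{\left(1400 + 860\right) \left(- \frac{1}{20}\right)}{-1601 - 201} = \frac{182}{4769} + \frac{2260 \left(- \frac{1}{20}\right)}{-1802} = \frac{182}{4769} - - \frac{113}{1802} = \frac{182}{4769} + \frac{113}{1802} = \frac{866861}{8593738}$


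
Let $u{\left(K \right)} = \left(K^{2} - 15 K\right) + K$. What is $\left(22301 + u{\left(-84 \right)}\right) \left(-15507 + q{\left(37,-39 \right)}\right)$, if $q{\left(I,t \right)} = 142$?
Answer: $-469139545$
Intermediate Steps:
$u{\left(K \right)} = K^{2} - 14 K$
$\left(22301 + u{\left(-84 \right)}\right) \left(-15507 + q{\left(37,-39 \right)}\right) = \left(22301 - 84 \left(-14 - 84\right)\right) \left(-15507 + 142\right) = \left(22301 - -8232\right) \left(-15365\right) = \left(22301 + 8232\right) \left(-15365\right) = 30533 \left(-15365\right) = -469139545$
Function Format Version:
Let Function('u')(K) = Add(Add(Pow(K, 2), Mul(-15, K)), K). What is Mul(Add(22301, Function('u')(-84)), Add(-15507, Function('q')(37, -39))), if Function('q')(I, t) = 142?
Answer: -469139545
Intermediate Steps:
Function('u')(K) = Add(Pow(K, 2), Mul(-14, K))
Mul(Add(22301, Function('u')(-84)), Add(-15507, Function('q')(37, -39))) = Mul(Add(22301, Mul(-84, Add(-14, -84))), Add(-15507, 142)) = Mul(Add(22301, Mul(-84, -98)), -15365) = Mul(Add(22301, 8232), -15365) = Mul(30533, -15365) = -469139545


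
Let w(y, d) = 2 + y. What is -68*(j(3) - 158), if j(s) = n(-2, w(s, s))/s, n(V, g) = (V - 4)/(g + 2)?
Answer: 75344/7 ≈ 10763.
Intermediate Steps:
n(V, g) = (-4 + V)/(2 + g)
j(s) = -6/(s*(4 + s)) (j(s) = ((-4 - 2)/(2 + (2 + s)))/s = (-6/(4 + s))/s = -6/(s*(4 + s)))
-68*(j(3) - 158) = -68*(-6/(3*(4 + 3)) - 158) = -68*(-6*⅓/7 - 158) = -68*(-6*⅓*⅐ - 158) = -68*(-2/7 - 158) = -68*(-1108/7) = 75344/7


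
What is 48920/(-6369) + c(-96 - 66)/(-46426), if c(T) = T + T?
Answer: -1134548182/147843597 ≈ -7.6740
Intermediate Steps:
c(T) = 2*T
48920/(-6369) + c(-96 - 66)/(-46426) = 48920/(-6369) + (2*(-96 - 66))/(-46426) = 48920*(-1/6369) + (2*(-162))*(-1/46426) = -48920/6369 - 324*(-1/46426) = -48920/6369 + 162/23213 = -1134548182/147843597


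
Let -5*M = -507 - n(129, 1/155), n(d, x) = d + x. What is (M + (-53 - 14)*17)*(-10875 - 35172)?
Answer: 36107478768/775 ≈ 4.6590e+7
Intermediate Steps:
M = 98581/775 (M = -(-507 - (129 + 1/155))/5 = -(-507 - 1*19996/155)/5 = -(-507 - 19996/155)/5 = -⅕*(-98581/155) = 98581/775 ≈ 127.20)
(M + (-53 - 14)*17)*(-10875 - 35172) = (98581/775 + (-53 - 14)*17)*(-10875 - 35172) = (98581/775 - 67*17)*(-46047) = (98581/775 - 1139)*(-46047) = -784144/775*(-46047) = 36107478768/775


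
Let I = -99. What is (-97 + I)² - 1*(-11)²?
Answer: 38295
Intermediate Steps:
(-97 + I)² - 1*(-11)² = (-97 - 99)² - 1*(-11)² = (-196)² - 1*121 = 38416 - 121 = 38295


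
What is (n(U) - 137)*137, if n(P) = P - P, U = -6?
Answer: -18769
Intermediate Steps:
n(P) = 0
(n(U) - 137)*137 = (0 - 137)*137 = -137*137 = -18769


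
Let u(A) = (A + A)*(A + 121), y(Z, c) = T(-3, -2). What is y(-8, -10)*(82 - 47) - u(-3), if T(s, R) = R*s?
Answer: 918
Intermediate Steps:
y(Z, c) = 6 (y(Z, c) = -2*(-3) = 6)
u(A) = 2*A*(121 + A) (u(A) = (2*A)*(121 + A) = 2*A*(121 + A))
y(-8, -10)*(82 - 47) - u(-3) = 6*(82 - 47) - 2*(-3)*(121 - 3) = 6*35 - 2*(-3)*118 = 210 - 1*(-708) = 210 + 708 = 918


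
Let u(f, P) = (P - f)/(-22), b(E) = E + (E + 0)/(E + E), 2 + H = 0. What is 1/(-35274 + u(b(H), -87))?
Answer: -44/1551885 ≈ -2.8353e-5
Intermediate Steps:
H = -2 (H = -2 + 0 = -2)
b(E) = ½ + E (b(E) = E + E/((2*E)) = E + E*(1/(2*E)) = E + ½ = ½ + E)
u(f, P) = -P/22 + f/22 (u(f, P) = (P - f)*(-1/22) = -P/22 + f/22)
1/(-35274 + u(b(H), -87)) = 1/(-35274 + (-1/22*(-87) + (½ - 2)/22)) = 1/(-35274 + (87/22 + (1/22)*(-3/2))) = 1/(-35274 + (87/22 - 3/44)) = 1/(-35274 + 171/44) = 1/(-1551885/44) = -44/1551885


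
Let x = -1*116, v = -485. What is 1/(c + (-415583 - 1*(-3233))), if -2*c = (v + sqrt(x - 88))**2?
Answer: -2*I/(1940*sqrt(51) + 1059721*I) ≈ -1.887e-6 - 2.4669e-8*I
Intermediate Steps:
x = -116
c = -(-485 + 2*I*sqrt(51))**2/2 (c = -(-485 + sqrt(-116 - 88))**2/2 = -(-485 + sqrt(-204))**2/2 = -(-485 + 2*I*sqrt(51))**2/2 ≈ -1.1751e+5 + 6927.2*I)
1/(c + (-415583 - 1*(-3233))) = 1/((-235021/2 + 970*I*sqrt(51)) + (-415583 - 1*(-3233))) = 1/((-235021/2 + 970*I*sqrt(51)) + (-415583 + 3233)) = 1/((-235021/2 + 970*I*sqrt(51)) - 412350) = 1/(-1059721/2 + 970*I*sqrt(51))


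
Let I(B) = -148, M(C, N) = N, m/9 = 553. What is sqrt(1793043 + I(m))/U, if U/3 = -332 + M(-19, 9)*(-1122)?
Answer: -sqrt(1792895)/31290 ≈ -0.042793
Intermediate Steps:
m = 4977 (m = 9*553 = 4977)
U = -31290 (U = 3*(-332 + 9*(-1122)) = 3*(-332 - 10098) = 3*(-10430) = -31290)
sqrt(1793043 + I(m))/U = sqrt(1793043 - 148)/(-31290) = sqrt(1792895)*(-1/31290) = -sqrt(1792895)/31290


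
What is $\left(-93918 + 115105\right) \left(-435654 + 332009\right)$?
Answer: $-2195926615$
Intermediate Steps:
$\left(-93918 + 115105\right) \left(-435654 + 332009\right) = 21187 \left(-103645\right) = -2195926615$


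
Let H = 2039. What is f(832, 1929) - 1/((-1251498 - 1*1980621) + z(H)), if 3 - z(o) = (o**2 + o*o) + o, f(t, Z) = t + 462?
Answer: 14944660919/11549197 ≈ 1294.0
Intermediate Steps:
f(t, Z) = 462 + t
z(o) = 3 - o - 2*o**2 (z(o) = 3 - ((o**2 + o*o) + o) = 3 - ((o**2 + o**2) + o) = 3 - (2*o**2 + o) = 3 - (o + 2*o**2) = 3 + (-o - 2*o**2) = 3 - o - 2*o**2)
f(832, 1929) - 1/((-1251498 - 1*1980621) + z(H)) = (462 + 832) - 1/((-1251498 - 1*1980621) + (3 - 1*2039 - 2*2039**2)) = 1294 - 1/((-1251498 - 1980621) + (3 - 2039 - 2*4157521)) = 1294 - 1/(-3232119 + (3 - 2039 - 8315042)) = 1294 - 1/(-3232119 - 8317078) = 1294 - 1/(-11549197) = 1294 - 1*(-1/11549197) = 1294 + 1/11549197 = 14944660919/11549197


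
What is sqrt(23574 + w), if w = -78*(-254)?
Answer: sqrt(43386) ≈ 208.29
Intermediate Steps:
w = 19812
sqrt(23574 + w) = sqrt(23574 + 19812) = sqrt(43386)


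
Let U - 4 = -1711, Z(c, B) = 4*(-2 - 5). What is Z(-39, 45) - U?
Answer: 1679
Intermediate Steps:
Z(c, B) = -28 (Z(c, B) = 4*(-7) = -28)
U = -1707 (U = 4 - 1711 = -1707)
Z(-39, 45) - U = -28 - 1*(-1707) = -28 + 1707 = 1679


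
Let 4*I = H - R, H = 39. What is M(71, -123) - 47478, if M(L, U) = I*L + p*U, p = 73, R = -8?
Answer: -222491/4 ≈ -55623.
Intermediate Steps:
I = 47/4 (I = (39 - 1*(-8))/4 = (39 + 8)/4 = (1/4)*47 = 47/4 ≈ 11.750)
M(L, U) = 73*U + 47*L/4 (M(L, U) = 47*L/4 + 73*U = 73*U + 47*L/4)
M(71, -123) - 47478 = (73*(-123) + (47/4)*71) - 47478 = (-8979 + 3337/4) - 47478 = -32579/4 - 47478 = -222491/4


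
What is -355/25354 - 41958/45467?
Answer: -1079943917/1152770318 ≈ -0.93682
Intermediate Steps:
-355/25354 - 41958/45467 = -1079943917/1152770318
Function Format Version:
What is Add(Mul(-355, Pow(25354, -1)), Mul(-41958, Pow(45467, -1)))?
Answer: Rational(-1079943917, 1152770318) ≈ -0.93682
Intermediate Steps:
Add(Mul(-355, Pow(25354, -1)), Mul(-41958, Pow(45467, -1))) = Add(Mul(-355, Rational(1, 25354)), Mul(-41958, Rational(1, 45467))) = Add(Rational(-355, 25354), Rational(-41958, 45467)) = Rational(-1079943917, 1152770318)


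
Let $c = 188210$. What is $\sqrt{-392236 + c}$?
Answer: $i \sqrt{204026} \approx 451.69 i$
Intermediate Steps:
$\sqrt{-392236 + c} = \sqrt{-392236 + 188210} = \sqrt{-204026} = i \sqrt{204026}$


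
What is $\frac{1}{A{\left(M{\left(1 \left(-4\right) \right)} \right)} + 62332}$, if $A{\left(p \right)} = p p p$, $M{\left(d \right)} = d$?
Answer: $\frac{1}{62268} \approx 1.606 \cdot 10^{-5}$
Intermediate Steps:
$A{\left(p \right)} = p^{3}$ ($A{\left(p \right)} = p^{2} p = p^{3}$)
$\frac{1}{A{\left(M{\left(1 \left(-4\right) \right)} \right)} + 62332} = \frac{1}{\left(1 \left(-4\right)\right)^{3} + 62332} = \frac{1}{\left(-4\right)^{3} + 62332} = \frac{1}{-64 + 62332} = \frac{1}{62268}$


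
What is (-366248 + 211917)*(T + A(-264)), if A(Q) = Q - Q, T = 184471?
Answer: -28469593901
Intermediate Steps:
A(Q) = 0
(-366248 + 211917)*(T + A(-264)) = (-366248 + 211917)*(184471 + 0) = -154331*184471 = -28469593901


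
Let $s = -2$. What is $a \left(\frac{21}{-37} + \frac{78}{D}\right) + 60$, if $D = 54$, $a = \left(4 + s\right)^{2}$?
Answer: $\frac{21148}{333} \approx 63.508$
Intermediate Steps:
$a = 4$ ($a = \left(4 - 2\right)^{2} = 2^{2} = 4$)
$a \left(\frac{21}{-37} + \frac{78}{D}\right) + 60 = 4 \left(\frac{21}{-37} + \frac{78}{54}\right) + 60 = 4 \left(21 \left(- \frac{1}{37}\right) + 78 \cdot \frac{1}{54}\right) + 60 = 4 \left(- \frac{21}{37} + \frac{13}{9}\right) + 60 = 4 \cdot \frac{292}{333} + 60 = \frac{1168}{333} + 60 = \frac{21148}{333}$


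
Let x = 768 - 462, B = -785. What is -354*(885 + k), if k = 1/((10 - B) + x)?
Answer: -114977548/367 ≈ -3.1329e+5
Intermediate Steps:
x = 306
k = 1/1101 (k = 1/((10 - 1*(-785)) + 306) = 1/((10 + 785) + 306) = 1/(795 + 306) = 1/1101 ≈ 0.00090826)
-354*(885 + k) = -354*(885 + 1/1101) = -354*974386/1101 = -114977548/367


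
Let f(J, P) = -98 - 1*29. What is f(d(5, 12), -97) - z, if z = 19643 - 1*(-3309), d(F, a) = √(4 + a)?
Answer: -23079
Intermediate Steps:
z = 22952 (z = 19643 + 3309 = 22952)
f(J, P) = -127 (f(J, P) = -98 - 29 = -127)
f(d(5, 12), -97) - z = -127 - 1*22952 = -127 - 22952 = -23079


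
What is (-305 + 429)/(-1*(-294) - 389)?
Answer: -124/95 ≈ -1.3053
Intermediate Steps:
(-305 + 429)/(-1*(-294) - 389) = 124/(294 - 389) = 124/(-95) = 124*(-1/95) = -124/95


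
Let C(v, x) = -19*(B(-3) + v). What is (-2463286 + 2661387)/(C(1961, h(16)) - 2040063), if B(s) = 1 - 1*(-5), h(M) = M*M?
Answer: -198101/2077436 ≈ -0.095358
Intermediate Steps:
h(M) = M**2
B(s) = 6 (B(s) = 1 + 5 = 6)
C(v, x) = -114 - 19*v (C(v, x) = -19*(6 + v) = -114 - 19*v)
(-2463286 + 2661387)/(C(1961, h(16)) - 2040063) = (-2463286 + 2661387)/((-114 - 19*1961) - 2040063) = 198101/((-114 - 37259) - 2040063) = 198101/(-37373 - 2040063) = 198101/(-2077436) = 198101*(-1/2077436) = -198101/2077436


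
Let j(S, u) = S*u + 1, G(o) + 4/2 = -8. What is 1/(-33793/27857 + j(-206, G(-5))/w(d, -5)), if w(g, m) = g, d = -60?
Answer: -557140/19813619 ≈ -0.028119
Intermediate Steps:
G(o) = -10 (G(o) = -2 - 8 = -10)
j(S, u) = 1 + S*u
1/(-33793/27857 + j(-206, G(-5))/w(d, -5)) = 1/(-33793/27857 + (1 - 206*(-10))/(-60)) = 1/(-33793*1/27857 + (1 + 2060)*(-1/60)) = 1/(-33793/27857 + 2061*(-1/60)) = 1/(-33793/27857 - 687/20) = 1/(-19813619/557140) = -557140/19813619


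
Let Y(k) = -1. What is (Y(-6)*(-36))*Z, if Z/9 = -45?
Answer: -14580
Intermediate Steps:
Z = -405 (Z = 9*(-45) = -405)
(Y(-6)*(-36))*Z = -1*(-36)*(-405) = 36*(-405) = -14580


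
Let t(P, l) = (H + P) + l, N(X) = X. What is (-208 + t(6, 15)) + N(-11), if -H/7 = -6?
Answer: -156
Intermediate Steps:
H = 42 (H = -7*(-6) = 42)
t(P, l) = 42 + P + l (t(P, l) = (42 + P) + l = 42 + P + l)
(-208 + t(6, 15)) + N(-11) = (-208 + (42 + 6 + 15)) - 11 = (-208 + 63) - 11 = -145 - 11 = -156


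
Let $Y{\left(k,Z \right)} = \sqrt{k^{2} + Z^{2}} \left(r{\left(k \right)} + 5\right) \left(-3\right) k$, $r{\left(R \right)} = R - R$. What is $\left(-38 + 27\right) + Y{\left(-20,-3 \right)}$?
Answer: $-11 + 300 \sqrt{409} \approx 6056.1$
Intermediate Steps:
$r{\left(R \right)} = 0$
$Y{\left(k,Z \right)} = - 15 k \sqrt{Z^{2} + k^{2}}$ ($Y{\left(k,Z \right)} = \sqrt{k^{2} + Z^{2}} \left(0 + 5\right) \left(-3\right) k = \sqrt{Z^{2} + k^{2}} \cdot 5 \left(-3\right) k = \sqrt{Z^{2} + k^{2}} \left(-15\right) k = - 15 \sqrt{Z^{2} + k^{2}} k = - 15 k \sqrt{Z^{2} + k^{2}}$)
$\left(-38 + 27\right) + Y{\left(-20,-3 \right)} = \left(-38 + 27\right) - - 300 \sqrt{\left(-3\right)^{2} + \left(-20\right)^{2}} = -11 - - 300 \sqrt{9 + 400} = -11 - - 300 \sqrt{409} = -11 + 300 \sqrt{409}$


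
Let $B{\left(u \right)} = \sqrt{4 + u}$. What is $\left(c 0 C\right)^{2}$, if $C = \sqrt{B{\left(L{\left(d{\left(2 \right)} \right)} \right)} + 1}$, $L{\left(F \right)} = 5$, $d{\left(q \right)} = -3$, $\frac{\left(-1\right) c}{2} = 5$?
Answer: $0$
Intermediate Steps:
$c = -10$ ($c = \left(-2\right) 5 = -10$)
$C = 2$ ($C = \sqrt{\sqrt{4 + 5} + 1} = \sqrt{\sqrt{9} + 1} = \sqrt{3 + 1} = \sqrt{4} = 2$)
$\left(c 0 C\right)^{2} = \left(\left(-10\right) 0 \cdot 2\right)^{2} = \left(0 \cdot 2\right)^{2} = 0^{2} = 0$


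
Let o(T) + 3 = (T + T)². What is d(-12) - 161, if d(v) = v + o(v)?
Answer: 400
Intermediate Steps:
o(T) = -3 + 4*T² (o(T) = -3 + (T + T)² = -3 + (2*T)² = -3 + 4*T²)
d(v) = -3 + v + 4*v² (d(v) = v + (-3 + 4*v²) = -3 + v + 4*v²)
d(-12) - 161 = (-3 - 12 + 4*(-12)²) - 161 = (-3 - 12 + 4*144) - 161 = (-3 - 12 + 576) - 161 = 561 - 161 = 400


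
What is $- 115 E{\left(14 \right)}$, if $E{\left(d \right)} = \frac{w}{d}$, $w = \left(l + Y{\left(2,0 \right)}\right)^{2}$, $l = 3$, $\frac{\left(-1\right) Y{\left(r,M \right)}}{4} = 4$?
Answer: $- \frac{19435}{14} \approx -1388.2$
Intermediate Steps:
$Y{\left(r,M \right)} = -16$ ($Y{\left(r,M \right)} = \left(-4\right) 4 = -16$)
$w = 169$ ($w = \left(3 - 16\right)^{2} = \left(-13\right)^{2} = 169$)
$E{\left(d \right)} = \frac{169}{d}$
$- 115 E{\left(14 \right)} = - 115 \cdot \frac{169}{14} = - 115 \cdot 169 \cdot \frac{1}{14} = \left(-115\right) \frac{169}{14} = - \frac{19435}{14}$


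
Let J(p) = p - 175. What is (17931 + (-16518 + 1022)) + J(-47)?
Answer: 2213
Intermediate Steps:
J(p) = -175 + p
(17931 + (-16518 + 1022)) + J(-47) = (17931 + (-16518 + 1022)) + (-175 - 47) = (17931 - 15496) - 222 = 2435 - 222 = 2213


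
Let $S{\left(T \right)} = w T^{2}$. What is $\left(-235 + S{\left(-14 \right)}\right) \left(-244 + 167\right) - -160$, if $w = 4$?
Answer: $-42113$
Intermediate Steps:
$S{\left(T \right)} = 4 T^{2}$
$\left(-235 + S{\left(-14 \right)}\right) \left(-244 + 167\right) - -160 = \left(-235 + 4 \left(-14\right)^{2}\right) \left(-244 + 167\right) - -160 = \left(-235 + 4 \cdot 196\right) \left(-77\right) + 160 = \left(-235 + 784\right) \left(-77\right) + 160 = 549 \left(-77\right) + 160 = -42273 + 160 = -42113$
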